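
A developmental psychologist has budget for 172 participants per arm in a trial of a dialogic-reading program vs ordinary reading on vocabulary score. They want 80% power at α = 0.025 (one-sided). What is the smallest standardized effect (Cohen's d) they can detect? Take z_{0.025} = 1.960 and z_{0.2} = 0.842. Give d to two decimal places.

d_min ≈ 0.30

For two independent groups of n = 172 each: d_min = (z_{α} + z_β)·√(2/n).
z-sum = 1.960 + 0.842 = 2.802.
d_min = 2.802 × √(2/172) = 2.802 × 0.1078 = 0.302.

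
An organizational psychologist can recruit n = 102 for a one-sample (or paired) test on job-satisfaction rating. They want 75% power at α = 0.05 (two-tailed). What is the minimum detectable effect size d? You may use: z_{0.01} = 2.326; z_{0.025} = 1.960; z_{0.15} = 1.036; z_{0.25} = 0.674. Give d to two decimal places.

For a single sample (or paired design) of n = 102: d_min = (z_{α/2} + z_β)/√n.
z-sum = 1.960 + 0.674 = 2.634.
d_min = 2.634 / √102 = 2.634 / 10.100 = 0.261.

d_min ≈ 0.26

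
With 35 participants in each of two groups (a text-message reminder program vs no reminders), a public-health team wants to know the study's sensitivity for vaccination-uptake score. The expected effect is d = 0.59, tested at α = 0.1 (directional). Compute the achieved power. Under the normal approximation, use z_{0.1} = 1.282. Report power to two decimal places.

For two equal groups, power = Φ(d·√(n/2) − z_{α}).
d·√(n/2) = 0.59 × √(35/2) = 0.59 × 4.183 = 2.468.
z_β = 2.468 − 1.282 = 1.186.
Power = Φ(1.186) = 0.882.

power ≈ 0.88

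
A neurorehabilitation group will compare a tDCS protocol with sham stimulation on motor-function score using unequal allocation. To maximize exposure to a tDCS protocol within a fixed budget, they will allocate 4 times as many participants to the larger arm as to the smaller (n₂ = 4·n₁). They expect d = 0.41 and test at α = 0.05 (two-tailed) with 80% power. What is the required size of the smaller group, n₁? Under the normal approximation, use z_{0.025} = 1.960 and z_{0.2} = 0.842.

n₁ = 59

With allocation ratio k = n₂/n₁ = 4, Var(x̄₁−x̄₂) = σ²(1/n₁ + 1/(k·n₁)) = σ²·(k+1)/(k·n₁).
So n₁ = (1 + 1/k)·((z_{α/2} + z_β)/d)² = 1.250 × (2.802/0.41)².
n₁ = 1.250 × 46.71 = 58.4.
Round up: n₁ = 59, giving n₂ = 4 × 59 = 236.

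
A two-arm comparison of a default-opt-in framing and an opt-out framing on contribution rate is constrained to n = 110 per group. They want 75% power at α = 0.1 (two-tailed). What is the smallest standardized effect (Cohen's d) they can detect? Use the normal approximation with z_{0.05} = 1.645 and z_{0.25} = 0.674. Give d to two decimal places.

d_min ≈ 0.31

For two independent groups of n = 110 each: d_min = (z_{α/2} + z_β)·√(2/n).
z-sum = 1.645 + 0.674 = 2.319.
d_min = 2.319 × √(2/110) = 2.319 × 0.1348 = 0.313.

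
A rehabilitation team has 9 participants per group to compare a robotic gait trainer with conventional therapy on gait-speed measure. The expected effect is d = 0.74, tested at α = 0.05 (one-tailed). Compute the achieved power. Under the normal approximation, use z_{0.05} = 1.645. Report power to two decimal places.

power ≈ 0.47

For two equal groups, power = Φ(d·√(n/2) − z_{α}).
d·√(n/2) = 0.74 × √(9/2) = 0.74 × 2.121 = 1.570.
z_β = 1.570 − 1.645 = -0.075.
Power = Φ(-0.075) = 0.470.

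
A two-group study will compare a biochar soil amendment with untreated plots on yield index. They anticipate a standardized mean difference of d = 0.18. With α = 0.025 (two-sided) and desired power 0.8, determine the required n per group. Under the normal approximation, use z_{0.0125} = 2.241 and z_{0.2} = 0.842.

n = 587 per group

For two independent groups with equal n: n = 2·((z_{α/2} + z_β) / d)².
z_{α/2} + z_β = 2.241 + 0.842 = 3.083.
n = 2 × (3.083 / 0.18)² = 2 × 17.128² = 2 × 293.36 = 586.7.
Round up to the next whole participant.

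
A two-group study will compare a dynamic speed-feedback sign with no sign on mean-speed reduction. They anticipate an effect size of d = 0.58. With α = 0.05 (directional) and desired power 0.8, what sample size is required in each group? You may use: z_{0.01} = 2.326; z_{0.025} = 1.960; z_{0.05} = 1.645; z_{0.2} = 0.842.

For two independent groups with equal n: n = 2·((z_{α} + z_β) / d)².
z_{α} + z_β = 1.645 + 0.842 = 2.487.
n = 2 × (2.487 / 0.58)² = 2 × 4.288² = 2 × 18.39 = 36.8.
Round up to the next whole participant.

n = 37 per group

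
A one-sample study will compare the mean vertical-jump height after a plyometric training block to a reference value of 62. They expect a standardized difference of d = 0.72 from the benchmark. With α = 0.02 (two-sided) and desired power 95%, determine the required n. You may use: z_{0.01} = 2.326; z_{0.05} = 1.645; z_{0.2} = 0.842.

n = 31

For a one-sample test: n = ((z_{α/2} + z_β) / d)².
z_{α/2} + z_β = 2.326 + 1.645 = 3.971.
n = (3.971 / 0.72)² = 5.515² = 30.42.
Round up.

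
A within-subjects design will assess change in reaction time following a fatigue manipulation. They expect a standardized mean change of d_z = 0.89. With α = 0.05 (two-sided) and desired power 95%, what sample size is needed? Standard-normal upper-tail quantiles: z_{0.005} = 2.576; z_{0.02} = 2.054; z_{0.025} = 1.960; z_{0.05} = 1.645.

For a paired (one-sample on differences) test: n = ((z_{α/2} + z_β) / d)².
z_{α/2} + z_β = 1.960 + 1.645 = 3.605.
n = (3.605 / 0.89)² = 4.051² = 16.41.
Round up.

n = 17 pairs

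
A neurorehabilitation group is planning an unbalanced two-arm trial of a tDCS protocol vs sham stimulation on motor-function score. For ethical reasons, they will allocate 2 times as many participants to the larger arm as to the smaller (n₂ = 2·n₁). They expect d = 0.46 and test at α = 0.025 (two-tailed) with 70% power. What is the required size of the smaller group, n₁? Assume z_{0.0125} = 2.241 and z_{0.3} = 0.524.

With allocation ratio k = n₂/n₁ = 2, Var(x̄₁−x̄₂) = σ²(1/n₁ + 1/(k·n₁)) = σ²·(k+1)/(k·n₁).
So n₁ = (1 + 1/k)·((z_{α/2} + z_β)/d)² = 1.500 × (2.765/0.46)².
n₁ = 1.500 × 36.13 = 54.2.
Round up: n₁ = 55, giving n₂ = 2 × 55 = 110.

n₁ = 55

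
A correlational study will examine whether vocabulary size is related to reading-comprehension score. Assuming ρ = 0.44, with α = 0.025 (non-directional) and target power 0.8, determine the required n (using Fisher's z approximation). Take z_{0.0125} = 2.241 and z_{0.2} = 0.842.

n = 46

Fisher's z: C = ½·ln((1+r)/(1−r)) = ½·ln(2.5714) = 0.4722.
n = ((z_{α/2} + z_β)/C)² + 3.
(2.241 + 0.842) / 0.4722 = 3.083 / 0.4722 = 6.529.
n = 6.529² + 3 = 42.63 + 3 = 45.6.
Round up.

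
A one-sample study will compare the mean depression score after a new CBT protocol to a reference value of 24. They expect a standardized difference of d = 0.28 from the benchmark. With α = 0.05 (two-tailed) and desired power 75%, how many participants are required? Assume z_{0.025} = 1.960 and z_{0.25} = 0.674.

For a one-sample test: n = ((z_{α/2} + z_β) / d)².
z_{α/2} + z_β = 1.960 + 0.674 = 2.634.
n = (2.634 / 0.28)² = 9.407² = 88.49.
Round up.

n = 89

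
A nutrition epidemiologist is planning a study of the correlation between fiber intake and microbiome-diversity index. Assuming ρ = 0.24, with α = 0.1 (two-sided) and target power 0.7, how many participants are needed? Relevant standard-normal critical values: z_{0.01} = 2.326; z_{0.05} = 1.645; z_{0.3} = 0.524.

n = 82

Fisher's z: C = ½·ln((1+r)/(1−r)) = ½·ln(1.6316) = 0.2448.
n = ((z_{α/2} + z_β)/C)² + 3.
(1.645 + 0.524) / 0.2448 = 2.169 / 0.2448 = 8.860.
n = 8.860² + 3 = 78.50 + 3 = 81.5.
Round up.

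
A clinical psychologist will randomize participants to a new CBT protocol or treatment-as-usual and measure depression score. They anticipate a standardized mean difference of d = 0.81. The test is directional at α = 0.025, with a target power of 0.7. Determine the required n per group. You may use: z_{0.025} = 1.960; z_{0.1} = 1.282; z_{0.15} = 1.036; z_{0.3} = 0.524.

For two independent groups with equal n: n = 2·((z_{α} + z_β) / d)².
z_{α} + z_β = 1.960 + 0.524 = 2.484.
n = 2 × (2.484 / 0.81)² = 2 × 3.067² = 2 × 9.40 = 18.8.
Round up to the next whole participant.

n = 19 per group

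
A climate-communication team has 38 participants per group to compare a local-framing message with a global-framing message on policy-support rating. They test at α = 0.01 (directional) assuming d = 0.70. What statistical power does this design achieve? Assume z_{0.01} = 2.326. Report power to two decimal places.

For two equal groups, power = Φ(d·√(n/2) − z_{α}).
d·√(n/2) = 0.70 × √(38/2) = 0.70 × 4.359 = 3.051.
z_β = 3.051 − 2.326 = 0.725.
Power = Φ(0.725) = 0.766.

power ≈ 0.77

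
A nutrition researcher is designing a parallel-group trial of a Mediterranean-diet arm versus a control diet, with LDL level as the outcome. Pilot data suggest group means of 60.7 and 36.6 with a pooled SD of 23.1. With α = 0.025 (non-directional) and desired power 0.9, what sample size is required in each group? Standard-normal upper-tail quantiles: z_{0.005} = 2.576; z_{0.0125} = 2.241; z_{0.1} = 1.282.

n = 23 per group

Cohen's d = |M₁ − M₂| / SD_pooled = |60.7 − 36.6| / 23.1 = 24.1 / 23.1 = 1.043.
For two independent groups with equal n: n = 2·((z_{α/2} + z_β) / d)².
z_{α/2} + z_β = 2.241 + 1.282 = 3.523.
n = 2 × (3.523 / 1.043)² = 2 × 3.378² = 2 × 11.41 = 22.8.
Round up to the next whole participant.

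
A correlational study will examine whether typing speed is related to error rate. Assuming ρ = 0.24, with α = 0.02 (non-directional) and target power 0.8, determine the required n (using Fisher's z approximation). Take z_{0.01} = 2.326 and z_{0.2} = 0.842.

Fisher's z: C = ½·ln((1+r)/(1−r)) = ½·ln(1.6316) = 0.2448.
n = ((z_{α/2} + z_β)/C)² + 3.
(2.326 + 0.842) / 0.2448 = 3.168 / 0.2448 = 12.941.
n = 12.941² + 3 = 167.47 + 3 = 170.5.
Round up.

n = 171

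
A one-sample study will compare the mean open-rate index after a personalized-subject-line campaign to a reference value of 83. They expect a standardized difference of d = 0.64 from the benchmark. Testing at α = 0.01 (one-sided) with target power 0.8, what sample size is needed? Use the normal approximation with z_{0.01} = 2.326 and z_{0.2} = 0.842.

n = 25

For a one-sample test: n = ((z_{α} + z_β) / d)².
z_{α} + z_β = 2.326 + 0.842 = 3.168.
n = (3.168 / 0.64)² = 4.950² = 24.50.
Round up.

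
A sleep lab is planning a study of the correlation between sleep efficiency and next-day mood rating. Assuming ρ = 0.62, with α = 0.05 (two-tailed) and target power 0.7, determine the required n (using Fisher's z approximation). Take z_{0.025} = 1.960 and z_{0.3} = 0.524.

n = 15

Fisher's z: C = ½·ln((1+r)/(1−r)) = ½·ln(4.2632) = 0.7250.
n = ((z_{α/2} + z_β)/C)² + 3.
(1.960 + 0.524) / 0.7250 = 2.484 / 0.7250 = 3.426.
n = 3.426² + 3 = 11.74 + 3 = 14.7.
Round up.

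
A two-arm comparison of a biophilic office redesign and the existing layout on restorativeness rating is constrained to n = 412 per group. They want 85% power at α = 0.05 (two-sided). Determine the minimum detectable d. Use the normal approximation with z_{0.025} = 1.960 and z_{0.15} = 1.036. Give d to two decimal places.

d_min ≈ 0.21

For two independent groups of n = 412 each: d_min = (z_{α/2} + z_β)·√(2/n).
z-sum = 1.960 + 1.036 = 2.996.
d_min = 2.996 × √(2/412) = 2.996 × 0.0697 = 0.209.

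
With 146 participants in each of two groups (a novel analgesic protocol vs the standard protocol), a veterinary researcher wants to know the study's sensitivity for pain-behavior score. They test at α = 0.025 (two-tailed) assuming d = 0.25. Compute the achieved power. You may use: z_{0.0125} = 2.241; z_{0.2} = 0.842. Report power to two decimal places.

power ≈ 0.46

For two equal groups, power = Φ(d·√(n/2) − z_{α/2}).
d·√(n/2) = 0.25 × √(146/2) = 0.25 × 8.544 = 2.136.
z_β = 2.136 − 2.241 = -0.105.
Power = Φ(-0.105) = 0.458.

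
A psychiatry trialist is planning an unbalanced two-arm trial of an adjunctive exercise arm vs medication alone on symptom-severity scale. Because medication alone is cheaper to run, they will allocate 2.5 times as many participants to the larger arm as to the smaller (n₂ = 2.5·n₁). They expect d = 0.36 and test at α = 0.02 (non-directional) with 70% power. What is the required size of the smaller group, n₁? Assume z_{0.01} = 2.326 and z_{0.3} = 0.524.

n₁ = 88

With allocation ratio k = n₂/n₁ = 2.5, Var(x̄₁−x̄₂) = σ²(1/n₁ + 1/(k·n₁)) = σ²·(k+1)/(k·n₁).
So n₁ = (1 + 1/k)·((z_{α/2} + z_β)/d)² = 1.400 × (2.850/0.36)².
n₁ = 1.400 × 62.67 = 87.7.
Round up: n₁ = 88, giving n₂ = 2.5 × 88 = 220.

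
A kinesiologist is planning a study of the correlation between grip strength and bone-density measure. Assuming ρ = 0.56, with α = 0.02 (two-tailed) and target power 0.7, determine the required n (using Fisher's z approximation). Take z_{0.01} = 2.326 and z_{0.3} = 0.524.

Fisher's z: C = ½·ln((1+r)/(1−r)) = ½·ln(3.5455) = 0.6328.
n = ((z_{α/2} + z_β)/C)² + 3.
(2.326 + 0.524) / 0.6328 = 2.850 / 0.6328 = 4.504.
n = 4.504² + 3 = 20.28 + 3 = 23.3.
Round up.

n = 24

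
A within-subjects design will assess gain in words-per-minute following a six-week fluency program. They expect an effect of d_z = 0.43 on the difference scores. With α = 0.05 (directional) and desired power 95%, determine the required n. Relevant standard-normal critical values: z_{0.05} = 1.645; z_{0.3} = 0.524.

For a paired (one-sample on differences) test: n = ((z_{α} + z_β) / d)².
z_{α} + z_β = 1.645 + 1.645 = 3.290.
n = (3.290 / 0.43)² = 7.651² = 58.54.
Round up.

n = 59 pairs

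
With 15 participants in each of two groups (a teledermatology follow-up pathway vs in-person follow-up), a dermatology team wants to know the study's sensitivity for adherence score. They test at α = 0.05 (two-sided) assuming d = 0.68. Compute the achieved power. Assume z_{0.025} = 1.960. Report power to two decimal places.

power ≈ 0.46

For two equal groups, power = Φ(d·√(n/2) − z_{α/2}).
d·√(n/2) = 0.68 × √(15/2) = 0.68 × 2.739 = 1.862.
z_β = 1.862 − 1.960 = -0.098.
Power = Φ(-0.098) = 0.461.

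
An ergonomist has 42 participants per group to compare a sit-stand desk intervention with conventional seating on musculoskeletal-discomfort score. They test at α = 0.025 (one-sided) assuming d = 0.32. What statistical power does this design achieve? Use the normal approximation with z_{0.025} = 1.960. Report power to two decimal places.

power ≈ 0.31

For two equal groups, power = Φ(d·√(n/2) − z_{α}).
d·√(n/2) = 0.32 × √(42/2) = 0.32 × 4.583 = 1.466.
z_β = 1.466 − 1.960 = -0.494.
Power = Φ(-0.494) = 0.311.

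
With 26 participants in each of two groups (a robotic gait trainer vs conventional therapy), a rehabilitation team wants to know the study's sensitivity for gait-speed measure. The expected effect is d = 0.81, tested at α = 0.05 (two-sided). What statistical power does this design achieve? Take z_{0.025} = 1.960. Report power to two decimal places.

For two equal groups, power = Φ(d·√(n/2) − z_{α/2}).
d·√(n/2) = 0.81 × √(26/2) = 0.81 × 3.606 = 2.920.
z_β = 2.920 − 1.960 = 0.960.
Power = Φ(0.960) = 0.832.

power ≈ 0.83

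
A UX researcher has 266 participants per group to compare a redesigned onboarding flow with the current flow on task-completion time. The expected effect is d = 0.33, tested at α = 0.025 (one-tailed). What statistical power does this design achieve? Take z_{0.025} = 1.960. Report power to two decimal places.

For two equal groups, power = Φ(d·√(n/2) − z_{α}).
d·√(n/2) = 0.33 × √(266/2) = 0.33 × 11.533 = 3.806.
z_β = 3.806 − 1.960 = 1.846.
Power = Φ(1.846) = 0.968.

power ≈ 0.97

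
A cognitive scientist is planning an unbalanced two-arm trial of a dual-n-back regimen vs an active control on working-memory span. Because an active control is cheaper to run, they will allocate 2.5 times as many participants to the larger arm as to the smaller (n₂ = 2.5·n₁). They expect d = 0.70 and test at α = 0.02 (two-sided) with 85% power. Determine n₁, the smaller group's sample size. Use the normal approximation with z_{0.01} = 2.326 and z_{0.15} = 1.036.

With allocation ratio k = n₂/n₁ = 2.5, Var(x̄₁−x̄₂) = σ²(1/n₁ + 1/(k·n₁)) = σ²·(k+1)/(k·n₁).
So n₁ = (1 + 1/k)·((z_{α/2} + z_β)/d)² = 1.400 × (3.362/0.70)².
n₁ = 1.400 × 23.07 = 32.3.
Round up: n₁ = 33, giving n₂ = ⌈2.5 × 33⌉ = ⌈82.5⌉ = 83.

n₁ = 33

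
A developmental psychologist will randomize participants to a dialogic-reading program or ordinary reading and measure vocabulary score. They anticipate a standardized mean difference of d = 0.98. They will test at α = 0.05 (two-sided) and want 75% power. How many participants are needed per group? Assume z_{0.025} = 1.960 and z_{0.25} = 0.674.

For two independent groups with equal n: n = 2·((z_{α/2} + z_β) / d)².
z_{α/2} + z_β = 1.960 + 0.674 = 2.634.
n = 2 × (2.634 / 0.98)² = 2 × 2.688² = 2 × 7.22 = 14.4.
Round up to the next whole participant.

n = 15 per group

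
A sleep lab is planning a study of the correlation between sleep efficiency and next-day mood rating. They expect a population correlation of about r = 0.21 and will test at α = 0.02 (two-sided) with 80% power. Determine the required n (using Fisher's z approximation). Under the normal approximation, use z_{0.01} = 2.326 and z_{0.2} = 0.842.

Fisher's z: C = ½·ln((1+r)/(1−r)) = ½·ln(1.5316) = 0.2132.
n = ((z_{α/2} + z_β)/C)² + 3.
(2.326 + 0.842) / 0.2132 = 3.168 / 0.2132 = 14.859.
n = 14.859² + 3 = 220.80 + 3 = 223.8.
Round up.

n = 224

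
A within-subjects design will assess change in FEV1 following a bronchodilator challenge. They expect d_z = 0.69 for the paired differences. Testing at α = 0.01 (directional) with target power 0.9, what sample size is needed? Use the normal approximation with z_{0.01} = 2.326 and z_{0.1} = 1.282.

n = 28 pairs

For a paired (one-sample on differences) test: n = ((z_{α} + z_β) / d)².
z_{α} + z_β = 2.326 + 1.282 = 3.608.
n = (3.608 / 0.69)² = 5.229² = 27.34.
Round up.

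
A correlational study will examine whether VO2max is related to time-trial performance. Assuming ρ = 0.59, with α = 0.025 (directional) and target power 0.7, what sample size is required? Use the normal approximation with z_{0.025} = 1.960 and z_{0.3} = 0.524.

n = 17

Fisher's z: C = ½·ln((1+r)/(1−r)) = ½·ln(3.8780) = 0.6777.
n = ((z_{α} + z_β)/C)² + 3.
(1.960 + 0.524) / 0.6777 = 2.484 / 0.6777 = 3.665.
n = 3.665² + 3 = 13.43 + 3 = 16.4.
Round up.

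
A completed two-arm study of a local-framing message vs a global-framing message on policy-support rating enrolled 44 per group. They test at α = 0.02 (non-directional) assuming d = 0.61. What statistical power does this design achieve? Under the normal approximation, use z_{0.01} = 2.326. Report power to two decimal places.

For two equal groups, power = Φ(d·√(n/2) − z_{α/2}).
d·√(n/2) = 0.61 × √(44/2) = 0.61 × 4.690 = 2.861.
z_β = 2.861 − 2.326 = 0.535.
Power = Φ(0.535) = 0.704.

power ≈ 0.70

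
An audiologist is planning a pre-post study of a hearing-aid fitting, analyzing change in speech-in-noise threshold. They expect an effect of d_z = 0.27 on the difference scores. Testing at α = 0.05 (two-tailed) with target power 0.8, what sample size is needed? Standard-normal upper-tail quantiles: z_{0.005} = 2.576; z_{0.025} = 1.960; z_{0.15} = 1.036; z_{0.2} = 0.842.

n = 108 pairs

For a paired (one-sample on differences) test: n = ((z_{α/2} + z_β) / d)².
z_{α/2} + z_β = 1.960 + 0.842 = 2.802.
n = (2.802 / 0.27)² = 10.378² = 107.70.
Round up.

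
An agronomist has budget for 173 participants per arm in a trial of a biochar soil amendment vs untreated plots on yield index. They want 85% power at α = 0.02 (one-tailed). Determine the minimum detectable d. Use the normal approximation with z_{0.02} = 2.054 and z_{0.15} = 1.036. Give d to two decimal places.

For two independent groups of n = 173 each: d_min = (z_{α} + z_β)·√(2/n).
z-sum = 2.054 + 1.036 = 3.090.
d_min = 3.090 × √(2/173) = 3.090 × 0.1075 = 0.332.

d_min ≈ 0.33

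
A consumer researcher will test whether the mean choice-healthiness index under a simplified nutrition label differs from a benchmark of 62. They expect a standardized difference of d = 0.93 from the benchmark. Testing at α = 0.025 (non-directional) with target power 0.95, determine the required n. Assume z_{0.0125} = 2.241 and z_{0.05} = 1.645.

n = 18

For a one-sample test: n = ((z_{α/2} + z_β) / d)².
z_{α/2} + z_β = 2.241 + 1.645 = 3.886.
n = (3.886 / 0.93)² = 4.178² = 17.46.
Round up.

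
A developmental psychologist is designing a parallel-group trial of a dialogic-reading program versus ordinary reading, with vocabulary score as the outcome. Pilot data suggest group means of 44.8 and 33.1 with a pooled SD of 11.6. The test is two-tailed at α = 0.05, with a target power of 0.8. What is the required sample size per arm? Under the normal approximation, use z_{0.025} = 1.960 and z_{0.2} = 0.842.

Cohen's d = |M₁ − M₂| / SD_pooled = |44.8 − 33.1| / 11.6 = 11.7 / 11.6 = 1.009.
For two independent groups with equal n: n = 2·((z_{α/2} + z_β) / d)².
z_{α/2} + z_β = 1.960 + 0.842 = 2.802.
n = 2 × (2.802 / 1.009)² = 2 × 2.777² = 2 × 7.71 = 15.4.
Round up to the next whole participant.

n = 16 per group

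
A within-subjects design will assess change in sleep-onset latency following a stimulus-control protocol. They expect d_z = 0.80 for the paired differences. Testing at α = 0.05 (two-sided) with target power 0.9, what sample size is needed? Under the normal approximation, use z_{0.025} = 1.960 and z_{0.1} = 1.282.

For a paired (one-sample on differences) test: n = ((z_{α/2} + z_β) / d)².
z_{α/2} + z_β = 1.960 + 1.282 = 3.242.
n = (3.242 / 0.80)² = 4.052² = 16.42.
Round up.

n = 17 pairs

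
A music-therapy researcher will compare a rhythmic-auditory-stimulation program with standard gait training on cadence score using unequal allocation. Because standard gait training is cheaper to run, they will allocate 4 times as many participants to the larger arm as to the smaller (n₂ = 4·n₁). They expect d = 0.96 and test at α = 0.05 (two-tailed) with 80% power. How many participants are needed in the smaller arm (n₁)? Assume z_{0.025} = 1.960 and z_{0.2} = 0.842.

n₁ = 11

With allocation ratio k = n₂/n₁ = 4, Var(x̄₁−x̄₂) = σ²(1/n₁ + 1/(k·n₁)) = σ²·(k+1)/(k·n₁).
So n₁ = (1 + 1/k)·((z_{α/2} + z_β)/d)² = 1.250 × (2.802/0.96)².
n₁ = 1.250 × 8.52 = 10.6.
Round up: n₁ = 11, giving n₂ = 4 × 11 = 44.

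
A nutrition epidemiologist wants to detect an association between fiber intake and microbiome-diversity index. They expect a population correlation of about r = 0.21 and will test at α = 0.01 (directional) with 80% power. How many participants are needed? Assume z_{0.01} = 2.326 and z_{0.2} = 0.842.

n = 224

Fisher's z: C = ½·ln((1+r)/(1−r)) = ½·ln(1.5316) = 0.2132.
n = ((z_{α} + z_β)/C)² + 3.
(2.326 + 0.842) / 0.2132 = 3.168 / 0.2132 = 14.859.
n = 14.859² + 3 = 220.80 + 3 = 223.8.
Round up.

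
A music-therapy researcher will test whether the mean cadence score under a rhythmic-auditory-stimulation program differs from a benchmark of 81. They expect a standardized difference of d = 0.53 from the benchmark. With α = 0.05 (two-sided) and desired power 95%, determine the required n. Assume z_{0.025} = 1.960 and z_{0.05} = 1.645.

For a one-sample test: n = ((z_{α/2} + z_β) / d)².
z_{α/2} + z_β = 1.960 + 1.645 = 3.605.
n = (3.605 / 0.53)² = 6.802² = 46.27.
Round up.

n = 47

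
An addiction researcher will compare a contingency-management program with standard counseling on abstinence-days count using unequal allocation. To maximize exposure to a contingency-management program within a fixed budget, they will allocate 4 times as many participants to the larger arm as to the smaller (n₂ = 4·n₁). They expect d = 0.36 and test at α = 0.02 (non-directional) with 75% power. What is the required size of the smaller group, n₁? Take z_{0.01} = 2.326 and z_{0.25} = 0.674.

n₁ = 87

With allocation ratio k = n₂/n₁ = 4, Var(x̄₁−x̄₂) = σ²(1/n₁ + 1/(k·n₁)) = σ²·(k+1)/(k·n₁).
So n₁ = (1 + 1/k)·((z_{α/2} + z_β)/d)² = 1.250 × (3.000/0.36)².
n₁ = 1.250 × 69.44 = 86.8.
Round up: n₁ = 87, giving n₂ = 4 × 87 = 348.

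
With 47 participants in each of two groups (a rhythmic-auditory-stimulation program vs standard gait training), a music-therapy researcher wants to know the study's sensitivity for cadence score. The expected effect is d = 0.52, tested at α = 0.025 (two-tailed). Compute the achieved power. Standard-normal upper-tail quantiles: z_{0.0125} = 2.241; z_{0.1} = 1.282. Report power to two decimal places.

For two equal groups, power = Φ(d·√(n/2) − z_{α/2}).
d·√(n/2) = 0.52 × √(47/2) = 0.52 × 4.848 = 2.521.
z_β = 2.521 − 2.241 = 0.280.
Power = Φ(0.280) = 0.610.

power ≈ 0.61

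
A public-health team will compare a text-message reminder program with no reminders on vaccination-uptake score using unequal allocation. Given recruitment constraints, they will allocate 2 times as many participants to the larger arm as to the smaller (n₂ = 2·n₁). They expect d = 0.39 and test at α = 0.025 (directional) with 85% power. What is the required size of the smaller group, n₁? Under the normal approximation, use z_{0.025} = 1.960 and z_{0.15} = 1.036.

With allocation ratio k = n₂/n₁ = 2, Var(x̄₁−x̄₂) = σ²(1/n₁ + 1/(k·n₁)) = σ²·(k+1)/(k·n₁).
So n₁ = (1 + 1/k)·((z_{α} + z_β)/d)² = 1.500 × (2.996/0.39)².
n₁ = 1.500 × 59.01 = 88.5.
Round up: n₁ = 89, giving n₂ = 2 × 89 = 178.

n₁ = 89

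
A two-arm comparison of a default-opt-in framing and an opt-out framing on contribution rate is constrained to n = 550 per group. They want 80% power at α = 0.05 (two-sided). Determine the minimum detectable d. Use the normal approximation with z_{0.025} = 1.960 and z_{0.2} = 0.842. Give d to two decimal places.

d_min ≈ 0.17

For two independent groups of n = 550 each: d_min = (z_{α/2} + z_β)·√(2/n).
z-sum = 1.960 + 0.842 = 2.802.
d_min = 2.802 × √(2/550) = 2.802 × 0.0603 = 0.169.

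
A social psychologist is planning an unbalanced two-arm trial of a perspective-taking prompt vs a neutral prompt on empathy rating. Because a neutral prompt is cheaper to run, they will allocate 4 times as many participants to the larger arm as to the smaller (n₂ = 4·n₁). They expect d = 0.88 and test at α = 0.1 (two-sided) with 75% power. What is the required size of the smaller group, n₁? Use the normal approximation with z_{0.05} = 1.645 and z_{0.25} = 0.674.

n₁ = 9

With allocation ratio k = n₂/n₁ = 4, Var(x̄₁−x̄₂) = σ²(1/n₁ + 1/(k·n₁)) = σ²·(k+1)/(k·n₁).
So n₁ = (1 + 1/k)·((z_{α/2} + z_β)/d)² = 1.250 × (2.319/0.88)².
n₁ = 1.250 × 6.94 = 8.7.
Round up: n₁ = 9, giving n₂ = 4 × 9 = 36.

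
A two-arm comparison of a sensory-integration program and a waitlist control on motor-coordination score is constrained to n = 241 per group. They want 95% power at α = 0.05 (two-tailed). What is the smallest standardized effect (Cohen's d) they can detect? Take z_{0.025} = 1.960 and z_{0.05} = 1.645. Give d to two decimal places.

d_min ≈ 0.33

For two independent groups of n = 241 each: d_min = (z_{α/2} + z_β)·√(2/n).
z-sum = 1.960 + 1.645 = 3.605.
d_min = 3.605 × √(2/241) = 3.605 × 0.0911 = 0.328.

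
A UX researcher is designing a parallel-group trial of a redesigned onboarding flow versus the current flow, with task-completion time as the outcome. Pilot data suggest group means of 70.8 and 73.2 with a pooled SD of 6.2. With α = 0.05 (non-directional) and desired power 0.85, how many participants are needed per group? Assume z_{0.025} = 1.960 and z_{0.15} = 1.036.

Cohen's d = |M₁ − M₂| / SD_pooled = |70.8 − 73.2| / 6.2 = 2.4 / 6.2 = 0.387.
For two independent groups with equal n: n = 2·((z_{α/2} + z_β) / d)².
z_{α/2} + z_β = 1.960 + 1.036 = 2.996.
n = 2 × (2.996 / 0.387)² = 2 × 7.742² = 2 × 59.93 = 119.9.
Round up to the next whole participant.

n = 120 per group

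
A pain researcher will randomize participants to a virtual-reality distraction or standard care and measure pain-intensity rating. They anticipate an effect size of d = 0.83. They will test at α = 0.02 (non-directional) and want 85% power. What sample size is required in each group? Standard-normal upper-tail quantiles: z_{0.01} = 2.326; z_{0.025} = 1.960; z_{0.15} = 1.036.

For two independent groups with equal n: n = 2·((z_{α/2} + z_β) / d)².
z_{α/2} + z_β = 2.326 + 1.036 = 3.362.
n = 2 × (3.362 / 0.83)² = 2 × 4.051² = 2 × 16.41 = 32.8.
Round up to the next whole participant.

n = 33 per group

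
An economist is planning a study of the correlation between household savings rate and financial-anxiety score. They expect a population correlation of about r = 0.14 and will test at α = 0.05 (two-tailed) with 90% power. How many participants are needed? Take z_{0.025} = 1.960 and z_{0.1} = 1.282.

n = 533

Fisher's z: C = ½·ln((1+r)/(1−r)) = ½·ln(1.3256) = 0.1409.
n = ((z_{α/2} + z_β)/C)² + 3.
(1.960 + 1.282) / 0.1409 = 3.242 / 0.1409 = 23.009.
n = 23.009² + 3 = 529.42 + 3 = 532.4.
Round up.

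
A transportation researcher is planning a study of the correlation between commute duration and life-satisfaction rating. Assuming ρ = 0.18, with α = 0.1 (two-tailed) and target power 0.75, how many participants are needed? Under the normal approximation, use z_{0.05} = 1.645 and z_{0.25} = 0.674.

n = 166

Fisher's z: C = ½·ln((1+r)/(1−r)) = ½·ln(1.4390) = 0.1820.
n = ((z_{α/2} + z_β)/C)² + 3.
(1.645 + 0.674) / 0.1820 = 2.319 / 0.1820 = 12.742.
n = 12.742² + 3 = 162.35 + 3 = 165.4.
Round up.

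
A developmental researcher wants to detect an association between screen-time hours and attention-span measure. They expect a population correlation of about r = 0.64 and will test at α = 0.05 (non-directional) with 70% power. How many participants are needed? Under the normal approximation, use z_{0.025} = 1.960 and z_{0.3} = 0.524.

Fisher's z: C = ½·ln((1+r)/(1−r)) = ½·ln(4.5556) = 0.7582.
n = ((z_{α/2} + z_β)/C)² + 3.
(1.960 + 0.524) / 0.7582 = 2.484 / 0.7582 = 3.276.
n = 3.276² + 3 = 10.73 + 3 = 13.7.
Round up.

n = 14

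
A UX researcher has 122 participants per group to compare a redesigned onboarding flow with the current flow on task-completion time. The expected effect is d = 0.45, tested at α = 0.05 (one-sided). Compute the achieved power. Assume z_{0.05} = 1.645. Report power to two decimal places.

power ≈ 0.97

For two equal groups, power = Φ(d·√(n/2) − z_{α}).
d·√(n/2) = 0.45 × √(122/2) = 0.45 × 7.810 = 3.515.
z_β = 3.515 − 1.645 = 1.870.
Power = Φ(1.870) = 0.969.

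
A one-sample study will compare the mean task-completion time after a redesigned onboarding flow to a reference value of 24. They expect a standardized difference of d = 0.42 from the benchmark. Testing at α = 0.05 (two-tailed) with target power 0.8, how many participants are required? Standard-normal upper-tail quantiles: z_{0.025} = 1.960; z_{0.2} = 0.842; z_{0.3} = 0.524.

n = 45

For a one-sample test: n = ((z_{α/2} + z_β) / d)².
z_{α/2} + z_β = 1.960 + 0.842 = 2.802.
n = (2.802 / 0.42)² = 6.671² = 44.51.
Round up.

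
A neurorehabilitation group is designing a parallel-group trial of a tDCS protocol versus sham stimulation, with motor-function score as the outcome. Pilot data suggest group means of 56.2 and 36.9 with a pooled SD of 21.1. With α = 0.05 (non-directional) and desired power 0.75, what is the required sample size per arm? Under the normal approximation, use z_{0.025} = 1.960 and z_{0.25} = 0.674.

n = 17 per group

Cohen's d = |M₁ − M₂| / SD_pooled = |56.2 − 36.9| / 21.1 = 19.3 / 21.1 = 0.915.
For two independent groups with equal n: n = 2·((z_{α/2} + z_β) / d)².
z_{α/2} + z_β = 1.960 + 0.674 = 2.634.
n = 2 × (2.634 / 0.915)² = 2 × 2.879² = 2 × 8.29 = 16.6.
Round up to the next whole participant.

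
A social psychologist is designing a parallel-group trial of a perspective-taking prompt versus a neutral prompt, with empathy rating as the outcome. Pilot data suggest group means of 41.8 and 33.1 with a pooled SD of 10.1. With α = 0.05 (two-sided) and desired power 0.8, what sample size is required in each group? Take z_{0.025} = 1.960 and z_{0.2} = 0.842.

n = 22 per group

Cohen's d = |M₁ − M₂| / SD_pooled = |41.8 − 33.1| / 10.1 = 8.7 / 10.1 = 0.861.
For two independent groups with equal n: n = 2·((z_{α/2} + z_β) / d)².
z_{α/2} + z_β = 1.960 + 0.842 = 2.802.
n = 2 × (2.802 / 0.861)² = 2 × 3.254² = 2 × 10.59 = 21.2.
Round up to the next whole participant.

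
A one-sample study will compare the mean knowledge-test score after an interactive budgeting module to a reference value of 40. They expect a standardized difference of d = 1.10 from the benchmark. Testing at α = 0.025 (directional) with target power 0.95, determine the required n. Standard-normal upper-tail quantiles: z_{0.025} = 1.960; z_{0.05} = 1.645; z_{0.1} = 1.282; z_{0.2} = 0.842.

For a one-sample test: n = ((z_{α} + z_β) / d)².
z_{α} + z_β = 1.960 + 1.645 = 3.605.
n = (3.605 / 1.10)² = 3.277² = 10.74.
Round up.

n = 11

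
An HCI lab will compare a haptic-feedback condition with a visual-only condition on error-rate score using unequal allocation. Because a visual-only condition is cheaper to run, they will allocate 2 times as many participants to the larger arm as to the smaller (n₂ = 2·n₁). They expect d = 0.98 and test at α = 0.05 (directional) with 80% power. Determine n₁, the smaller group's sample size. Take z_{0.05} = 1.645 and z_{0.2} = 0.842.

With allocation ratio k = n₂/n₁ = 2, Var(x̄₁−x̄₂) = σ²(1/n₁ + 1/(k·n₁)) = σ²·(k+1)/(k·n₁).
So n₁ = (1 + 1/k)·((z_{α} + z_β)/d)² = 1.500 × (2.487/0.98)².
n₁ = 1.500 × 6.44 = 9.7.
Round up: n₁ = 10, giving n₂ = 2 × 10 = 20.

n₁ = 10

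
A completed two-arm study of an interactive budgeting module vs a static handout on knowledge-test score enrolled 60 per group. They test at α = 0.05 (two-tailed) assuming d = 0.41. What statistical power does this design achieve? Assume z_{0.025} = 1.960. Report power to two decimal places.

power ≈ 0.61

For two equal groups, power = Φ(d·√(n/2) − z_{α/2}).
d·√(n/2) = 0.41 × √(60/2) = 0.41 × 5.477 = 2.246.
z_β = 2.246 − 1.960 = 0.286.
Power = Φ(0.286) = 0.612.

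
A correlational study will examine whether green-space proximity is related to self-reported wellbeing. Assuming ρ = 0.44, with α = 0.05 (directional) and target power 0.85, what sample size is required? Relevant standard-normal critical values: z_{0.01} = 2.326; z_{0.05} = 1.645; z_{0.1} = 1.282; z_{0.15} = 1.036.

Fisher's z: C = ½·ln((1+r)/(1−r)) = ½·ln(2.5714) = 0.4722.
n = ((z_{α} + z_β)/C)² + 3.
(1.645 + 1.036) / 0.4722 = 2.681 / 0.4722 = 5.678.
n = 5.678² + 3 = 32.24 + 3 = 35.2.
Round up.

n = 36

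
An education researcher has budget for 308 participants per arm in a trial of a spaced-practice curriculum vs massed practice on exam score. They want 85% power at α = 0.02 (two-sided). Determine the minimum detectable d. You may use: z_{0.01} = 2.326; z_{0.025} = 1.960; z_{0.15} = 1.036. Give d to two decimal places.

For two independent groups of n = 308 each: d_min = (z_{α/2} + z_β)·√(2/n).
z-sum = 2.326 + 1.036 = 3.362.
d_min = 3.362 × √(2/308) = 3.362 × 0.0806 = 0.271.

d_min ≈ 0.27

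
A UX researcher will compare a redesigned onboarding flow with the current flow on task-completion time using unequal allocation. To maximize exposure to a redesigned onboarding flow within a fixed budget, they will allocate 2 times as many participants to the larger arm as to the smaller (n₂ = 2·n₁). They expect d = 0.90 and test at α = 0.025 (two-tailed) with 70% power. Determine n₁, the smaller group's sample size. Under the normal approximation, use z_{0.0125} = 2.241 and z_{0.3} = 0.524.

With allocation ratio k = n₂/n₁ = 2, Var(x̄₁−x̄₂) = σ²(1/n₁ + 1/(k·n₁)) = σ²·(k+1)/(k·n₁).
So n₁ = (1 + 1/k)·((z_{α/2} + z_β)/d)² = 1.500 × (2.765/0.90)².
n₁ = 1.500 × 9.44 = 14.2.
Round up: n₁ = 15, giving n₂ = 2 × 15 = 30.

n₁ = 15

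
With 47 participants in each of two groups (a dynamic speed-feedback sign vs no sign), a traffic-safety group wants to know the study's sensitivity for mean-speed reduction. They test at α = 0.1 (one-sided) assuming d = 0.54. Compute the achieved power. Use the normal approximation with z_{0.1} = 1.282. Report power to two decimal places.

For two equal groups, power = Φ(d·√(n/2) − z_{α}).
d·√(n/2) = 0.54 × √(47/2) = 0.54 × 4.848 = 2.618.
z_β = 2.618 − 1.282 = 1.336.
Power = Φ(1.336) = 0.909.

power ≈ 0.91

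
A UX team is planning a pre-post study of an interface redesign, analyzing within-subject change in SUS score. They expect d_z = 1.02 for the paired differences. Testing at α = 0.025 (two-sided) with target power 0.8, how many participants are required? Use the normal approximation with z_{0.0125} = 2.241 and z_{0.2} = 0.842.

For a paired (one-sample on differences) test: n = ((z_{α/2} + z_β) / d)².
z_{α/2} + z_β = 2.241 + 0.842 = 3.083.
n = (3.083 / 1.02)² = 3.023² = 9.14.
Round up.

n = 10 pairs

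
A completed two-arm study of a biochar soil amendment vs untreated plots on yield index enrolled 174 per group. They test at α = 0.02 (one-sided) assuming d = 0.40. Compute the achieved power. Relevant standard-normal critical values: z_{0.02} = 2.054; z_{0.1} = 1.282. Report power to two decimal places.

power ≈ 0.95

For two equal groups, power = Φ(d·√(n/2) − z_{α}).
d·√(n/2) = 0.40 × √(174/2) = 0.40 × 9.327 = 3.731.
z_β = 3.731 − 2.054 = 1.677.
Power = Φ(1.677) = 0.953.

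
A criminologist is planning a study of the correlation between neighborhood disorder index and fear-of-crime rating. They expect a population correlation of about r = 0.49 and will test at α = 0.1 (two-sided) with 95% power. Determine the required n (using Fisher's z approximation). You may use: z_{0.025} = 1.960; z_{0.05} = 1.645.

Fisher's z: C = ½·ln((1+r)/(1−r)) = ½·ln(2.9216) = 0.5361.
n = ((z_{α/2} + z_β)/C)² + 3.
(1.645 + 1.645) / 0.5361 = 3.290 / 0.5361 = 6.137.
n = 6.137² + 3 = 37.66 + 3 = 40.7.
Round up.

n = 41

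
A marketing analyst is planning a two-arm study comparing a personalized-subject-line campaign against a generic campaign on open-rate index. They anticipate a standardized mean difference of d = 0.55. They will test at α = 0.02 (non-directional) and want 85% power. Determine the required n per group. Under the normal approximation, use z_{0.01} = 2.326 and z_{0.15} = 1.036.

For two independent groups with equal n: n = 2·((z_{α/2} + z_β) / d)².
z_{α/2} + z_β = 2.326 + 1.036 = 3.362.
n = 2 × (3.362 / 0.55)² = 2 × 6.113² = 2 × 37.37 = 74.7.
Round up to the next whole participant.

n = 75 per group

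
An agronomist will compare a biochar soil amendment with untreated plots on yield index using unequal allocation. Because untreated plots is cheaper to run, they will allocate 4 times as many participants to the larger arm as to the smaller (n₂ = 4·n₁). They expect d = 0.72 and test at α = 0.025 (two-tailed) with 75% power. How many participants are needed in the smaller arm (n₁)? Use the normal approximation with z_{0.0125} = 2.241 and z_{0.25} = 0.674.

With allocation ratio k = n₂/n₁ = 4, Var(x̄₁−x̄₂) = σ²(1/n₁ + 1/(k·n₁)) = σ²·(k+1)/(k·n₁).
So n₁ = (1 + 1/k)·((z_{α/2} + z_β)/d)² = 1.250 × (2.915/0.72)².
n₁ = 1.250 × 16.39 = 20.5.
Round up: n₁ = 21, giving n₂ = 4 × 21 = 84.

n₁ = 21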